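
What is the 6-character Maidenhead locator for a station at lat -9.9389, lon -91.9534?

EI40ab

Add 180° to longitude and 90° to latitude: 88.0466, 80.0611.
Field: 88.0466/20 → 4 → E, 80.0611/10 → 8 → I; chars EI.
Square: 8.0466/2 → 4, 0.0611/1 → 0; chars 40.
Subsquare: 0.0466/0.0833333 → 0 → a, 0.0611/0.0416667 → 1 → b; chars ab.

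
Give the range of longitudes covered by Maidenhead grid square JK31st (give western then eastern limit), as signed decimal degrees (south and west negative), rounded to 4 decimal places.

Field J=9, K=10: +9·20° lon, +10·10° lat → SW at lon 0°, lat 10°.
Square 3, 1: +3·2° lon, +1·1° lat → SW at lon 6°, lat 11°.
Subsquare s=18, t=19: +18·0.0833333° lon, +19·0.0416667° lat → SW at lon 7.5°, lat 11.7917°.
Cell spans 0.0833333° lon × 0.0416667° lat.
west 7.5000, east 7.5833.

7.5000, 7.5833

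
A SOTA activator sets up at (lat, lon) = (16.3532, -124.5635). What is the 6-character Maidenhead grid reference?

CK76ri

Offset from 180°W / 90°S: lon 55.4365°, lat 106.3532°.
Field: 55.4365/20 → 2 → C, 106.3532/10 → 10 → K; chars CK.
Square: 15.4365/2 → 7, 6.3532/1 → 6; chars 76.
Subsquare: 1.4365/0.0833333 → 17 → r, 0.3532/0.0416667 → 8 → i; chars ri.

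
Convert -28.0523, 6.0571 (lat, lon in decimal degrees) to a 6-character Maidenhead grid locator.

Shift to the Maidenhead origin (180°W, 90°S): lon 186.0571, lat 61.9477.
Field: 186.0571/20 → 9 → J, 61.9477/10 → 6 → G; chars JG.
Square: 6.0571/2 → 3, 1.9477/1 → 1; chars 31.
Subsquare: 0.0571/0.0833333 → 0 → a, 0.9477/0.0416667 → 22 → w; chars aw.

JG31aw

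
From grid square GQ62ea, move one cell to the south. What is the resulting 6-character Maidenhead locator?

GQ61ex

Latitude subsquare a = 0; −1 → -1, wraps to 23 = x, carry into square.
Latitude square 2; −1 → 1.
The longitude characters are unchanged.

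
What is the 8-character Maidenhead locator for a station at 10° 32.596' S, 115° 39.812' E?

Shift to the Maidenhead origin (180°W, 90°S): lon 295.66353, lat 79.45673.
Field: lon ⌊295.66353/20⌋ = 14 → O; lat ⌊79.45673/10⌋ = 7 → H.
Square: lon ⌊15.66353/2⌋ = 7; lat ⌊9.45673/1⌋ = 9.
Subsquare: lon ⌊1.66353/0.0833333⌋ = 19 → t; lat ⌊0.45673/0.0416667⌋ = 10 → k.
Extended square: lon ⌊0.08020/0.00833333⌋ = 9; lat ⌊0.04007/0.00416667⌋ = 9.

OH79tk99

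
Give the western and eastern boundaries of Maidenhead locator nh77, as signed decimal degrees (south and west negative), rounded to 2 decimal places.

94.00, 96.00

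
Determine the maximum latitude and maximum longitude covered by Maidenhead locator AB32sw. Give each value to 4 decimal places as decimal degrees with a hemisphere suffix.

Field A=0, B=1: +0·20° lon, +1·10° lat → SW at lon -180°, lat -80°.
Square 3, 2: +3·2° lon, +2·1° lat → SW at lon -174°, lat -78°.
Subsquare s=18, w=22: +18·0.0833333° lon, +22·0.0416667° lat → SW at lon -172.5°, lat -77.0833°.
Cell spans 0.0833333° lon × 0.0416667° lat. NE corner is SW corner plus one full cell.
latitude 77.0417° S, longitude 172.4167° W.

77.0417° S, 172.4167° W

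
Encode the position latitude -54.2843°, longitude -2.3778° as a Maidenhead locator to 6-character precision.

Add 180° to longitude and 90° to latitude: 177.6222, 35.7157.
Field: 177.6222/20 → 8 → I, 35.7157/10 → 3 → D; chars ID.
Square: 17.6222/2 → 8, 5.7157/1 → 5; chars 85.
Subsquare: 1.6222/0.0833333 → 19 → t, 0.7157/0.0416667 → 17 → r; chars tr.

ID85tr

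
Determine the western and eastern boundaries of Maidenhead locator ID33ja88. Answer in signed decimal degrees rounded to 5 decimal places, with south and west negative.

Field I=8, D=3: +8·20° lon, +3·10° lat → SW at lon -20°, lat -60°.
Square 3, 3: +3·2° lon, +3·1° lat → SW at lon -14°, lat -57°.
Subsquare j=9, a=0: +9·0.0833333° lon, +0·0.0416667° lat → SW at lon -13.25°, lat -57°.
Extended square 8, 8: +8·0.00833333° lon, +8·0.00416667° lat → SW at lon -13.1833°, lat -56.9667°.
Cell spans 0.00833333° lon × 0.00416667° lat.
west -13.18333, east -13.17500.

-13.18333, -13.17500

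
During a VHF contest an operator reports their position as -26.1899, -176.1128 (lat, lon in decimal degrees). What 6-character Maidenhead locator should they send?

Add 180° to longitude and 90° to latitude: 3.8872, 63.8101.
Field (20°×10°, letters A–R): lon ⌊3.8872/20⌋ = 0 → A; lat ⌊63.8101/10⌋ = 6 → G.
Square (2°×1°, digits 0–9): lon ⌊3.8872/2⌋ = 1; lat ⌊3.8101/1⌋ = 3.
Subsquare (5′×2.5′, letters a–x): lon ⌊1.8872/0.0833333⌋ = 22 → w; lat ⌊0.8101/0.0416667⌋ = 19 → t.

AG13wt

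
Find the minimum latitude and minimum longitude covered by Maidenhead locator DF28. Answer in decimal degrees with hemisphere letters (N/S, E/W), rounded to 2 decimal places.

Field D=3, F=5: +3·20° lon, +5·10° lat → SW at lon -120°, lat -40°.
Square 2, 8: +2·2° lon, +8·1° lat → SW at lon -116°, lat -32°.
latitude 32.00° S, longitude 116.00° W.

32.00° S, 116.00° W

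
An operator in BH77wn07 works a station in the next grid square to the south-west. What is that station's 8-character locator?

Longitude extended square 0; −1 → -1, wraps to 9, carry into subsquare.
Longitude subsquare w = 22; −1 → 21 = v.
Latitude extended square 7; −1 → 6.

BH77vn96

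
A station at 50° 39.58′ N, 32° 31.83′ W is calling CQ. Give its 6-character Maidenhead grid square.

Offset from 180°W / 90°S: lon 147.4695°, lat 140.6597°.
Field (20°×10°, letters A–R): lon ⌊147.4695/20⌋ = 7 → H; lat ⌊140.6597/10⌋ = 14 → O.
Square (2°×1°, digits 0–9): lon ⌊7.4695/2⌋ = 3; lat ⌊0.6597/1⌋ = 0.
Subsquare (5′×2.5′, letters a–x): lon ⌊1.4695/0.0833333⌋ = 17 → r; lat ⌊0.6597/0.0416667⌋ = 15 → p.

HO30rp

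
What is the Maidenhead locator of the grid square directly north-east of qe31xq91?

Longitude extended square 9; +1 → 10, wraps to 0, carry into subsquare.
Longitude subsquare x = 23; +1 → 24, wraps to 0 = a, carry into square.
Longitude square 3; +1 → 4.
Latitude extended square 1; +1 → 2.

QE41aq02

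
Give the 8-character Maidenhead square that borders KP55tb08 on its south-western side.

KP55sb97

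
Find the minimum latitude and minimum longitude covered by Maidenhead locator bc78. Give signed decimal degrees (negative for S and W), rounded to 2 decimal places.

Field B=1, C=2: +1·20° lon, +2·10° lat → SW at lon -160°, lat -70°.
Square 7, 8: +7·2° lon, +8·1° lat → SW at lon -146°, lat -62°.
latitude -62.00, longitude -146.00.

-62.00, -146.00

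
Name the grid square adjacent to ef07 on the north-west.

DF98

Longitude square 0; −1 → -1, wraps to 9, carry into field.
Longitude field E = 4; −1 → 3 = D.
Latitude square 7; +1 → 8.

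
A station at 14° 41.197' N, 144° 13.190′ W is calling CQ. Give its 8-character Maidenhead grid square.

Add 180° to longitude and 90° to latitude: 35.78017, 104.68662.
Field: lon ⌊35.78017/20⌋ = 1 → B; lat ⌊104.68662/10⌋ = 10 → K.
Square: lon ⌊15.78017/2⌋ = 7; lat ⌊4.68662/1⌋ = 4.
Subsquare: lon ⌊1.78017/0.0833333⌋ = 21 → v; lat ⌊0.68662/0.0416667⌋ = 16 → q.
Extended square: lon ⌊0.03017/0.00833333⌋ = 3; lat ⌊0.01995/0.00416667⌋ = 4.

BK74vq34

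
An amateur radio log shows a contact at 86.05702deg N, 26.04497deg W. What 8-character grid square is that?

HR66xb43

Shift to the Maidenhead origin (180°W, 90°S): lon 153.95503, lat 176.05702.
Field (20°×10°, letters A–R): 153.95503/20 → 7 → H, 176.05702/10 → 17 → R; chars HR.
Square (2°×1°, digits 0–9): 13.95503/2 → 6, 6.05702/1 → 6; chars 66.
Subsquare (5′×2.5′, letters a–x): 1.95503/0.0833333 → 23 → x, 0.05702/0.0416667 → 1 → b; chars xb.
Extended square (30″×15″, digits 0–9): 0.03836/0.00833333 → 4, 0.01535/0.00416667 → 3; chars 43.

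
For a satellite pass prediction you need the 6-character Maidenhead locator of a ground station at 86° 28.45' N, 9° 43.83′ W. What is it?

Shift to the Maidenhead origin (180°W, 90°S): lon 170.2695, lat 176.4742.
Field: lon ⌊170.2695/20⌋ = 8 → I; lat ⌊176.4742/10⌋ = 17 → R.
Square: lon ⌊10.2695/2⌋ = 5; lat ⌊6.4742/1⌋ = 6.
Subsquare: lon ⌊0.2695/0.0833333⌋ = 3 → d; lat ⌊0.4742/0.0416667⌋ = 11 → l.

IR56dl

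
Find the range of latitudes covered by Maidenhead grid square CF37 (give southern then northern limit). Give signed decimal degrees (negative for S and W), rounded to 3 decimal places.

Field C=2, F=5: +2·20° lon, +5·10° lat → SW at lon -140°, lat -40°.
Square 3, 7: +3·2° lon, +7·1° lat → SW at lon -134°, lat -33°.
Cell spans 2° lon × 1° lat.
south -33.000, north -32.000.

-33.000, -32.000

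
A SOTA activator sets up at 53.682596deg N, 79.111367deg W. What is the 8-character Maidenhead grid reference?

Add 180° to longitude and 90° to latitude: 100.88863, 143.68260.
Field: 100.88863/20 → 5 → F, 143.68260/10 → 14 → O; chars FO.
Square: 0.88863/2 → 0, 3.68260/1 → 3; chars 03.
Subsquare: 0.88863/0.0833333 → 10 → k, 0.68260/0.0416667 → 16 → q; chars kq.
Extended square: 0.05530/0.00833333 → 6, 0.01593/0.00416667 → 3; chars 63.

FO03kq63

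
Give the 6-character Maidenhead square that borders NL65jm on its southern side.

Latitude subsquare m = 12; −1 → 11 = l.
The longitude characters are unchanged.

NL65jl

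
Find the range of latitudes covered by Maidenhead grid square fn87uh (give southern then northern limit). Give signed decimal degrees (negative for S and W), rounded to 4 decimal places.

Field F=5, N=13: +5·20° lon, +13·10° lat → SW at lon -80°, lat 40°.
Square 8, 7: +8·2° lon, +7·1° lat → SW at lon -64°, lat 47°.
Subsquare u=20, h=7: +20·0.0833333° lon, +7·0.0416667° lat → SW at lon -62.3333°, lat 47.2917°.
Cell spans 0.0833333° lon × 0.0416667° lat.
south 47.2917, north 47.3333.

47.2917, 47.3333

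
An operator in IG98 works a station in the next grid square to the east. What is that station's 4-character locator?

JG08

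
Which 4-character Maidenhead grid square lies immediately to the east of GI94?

HI04

Longitude square 9; +1 → 10, wraps to 0, carry into field.
Longitude field G = 6; +1 → 7 = H.
The latitude characters are unchanged.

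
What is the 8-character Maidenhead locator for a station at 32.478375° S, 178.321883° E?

Add 180° to longitude and 90° to latitude: 358.32188, 57.52163.
Field: 358.32188/20 → 17 → R, 57.52163/10 → 5 → F; chars RF.
Square: 18.32188/2 → 9, 7.52163/1 → 7; chars 97.
Subsquare: 0.32188/0.0833333 → 3 → d, 0.52163/0.0416667 → 12 → m; chars dm.
Extended square: 0.07188/0.00833333 → 8, 0.02163/0.00416667 → 5; chars 85.

RF97dm85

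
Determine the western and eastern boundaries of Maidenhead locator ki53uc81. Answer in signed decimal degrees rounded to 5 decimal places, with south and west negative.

31.73333, 31.74167

Field K=10, I=8: +10·20° lon, +8·10° lat → SW at lon 20°, lat -10°.
Square 5, 3: +5·2° lon, +3·1° lat → SW at lon 30°, lat -7°.
Subsquare u=20, c=2: +20·0.0833333° lon, +2·0.0416667° lat → SW at lon 31.6667°, lat -6.91667°.
Extended square 8, 1: +8·0.00833333° lon, +1·0.00416667° lat → SW at lon 31.7333°, lat -6.9125°.
Cell spans 0.00833333° lon × 0.00416667° lat.
west 31.73333, east 31.74167.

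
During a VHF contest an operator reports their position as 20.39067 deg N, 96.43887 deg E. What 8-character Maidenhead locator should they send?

NL80fj23

Add 180° to longitude and 90° to latitude: 276.43887, 110.39067.
Field: lon ⌊276.43887/20⌋ = 13 → N; lat ⌊110.39067/10⌋ = 11 → L.
Square: lon ⌊16.43887/2⌋ = 8; lat ⌊0.39067/1⌋ = 0.
Subsquare: lon ⌊0.43887/0.0833333⌋ = 5 → f; lat ⌊0.39067/0.0416667⌋ = 9 → j.
Extended square: lon ⌊0.02220/0.00833333⌋ = 2; lat ⌊0.01567/0.00416667⌋ = 3.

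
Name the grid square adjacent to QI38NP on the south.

Latitude subsquare p = 15; −1 → 14 = o.
The longitude characters are unchanged.

QI38no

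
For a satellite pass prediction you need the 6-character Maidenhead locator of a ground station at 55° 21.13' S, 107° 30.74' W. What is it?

DD64fp

Add 180° to longitude and 90° to latitude: 72.4877, 34.6478.
Field (20°×10°, letters A–R): 72.4877/20 → 3 → D, 34.6478/10 → 3 → D; chars DD.
Square (2°×1°, digits 0–9): 12.4877/2 → 6, 4.6478/1 → 4; chars 64.
Subsquare (5′×2.5′, letters a–x): 0.4877/0.0833333 → 5 → f, 0.6478/0.0416667 → 15 → p; chars fp.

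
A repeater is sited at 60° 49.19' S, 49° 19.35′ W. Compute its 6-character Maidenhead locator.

GC59ie

Add 180° to longitude and 90° to latitude: 130.6775, 29.1802.
Field: lon ⌊130.6775/20⌋ = 6 → G; lat ⌊29.1802/10⌋ = 2 → C.
Square: lon ⌊10.6775/2⌋ = 5; lat ⌊9.1802/1⌋ = 9.
Subsquare: lon ⌊0.6775/0.0833333⌋ = 8 → i; lat ⌊0.1802/0.0416667⌋ = 4 → e.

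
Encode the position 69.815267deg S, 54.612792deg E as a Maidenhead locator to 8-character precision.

LC70he34

Offset from 180°W / 90°S: lon 234.61279°, lat 20.18473°.
Field: 234.61279/20 → 11 → L, 20.18473/10 → 2 → C; chars LC.
Square: 14.61279/2 → 7, 0.18473/1 → 0; chars 70.
Subsquare: 0.61279/0.0833333 → 7 → h, 0.18473/0.0416667 → 4 → e; chars he.
Extended square: 0.02946/0.00833333 → 3, 0.01807/0.00416667 → 4; chars 34.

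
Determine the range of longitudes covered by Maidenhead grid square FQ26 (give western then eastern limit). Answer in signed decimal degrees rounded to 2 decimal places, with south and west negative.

Field F=5, Q=16: +5·20° lon, +16·10° lat → SW at lon -80°, lat 70°.
Square 2, 6: +2·2° lon, +6·1° lat → SW at lon -76°, lat 76°.
Cell spans 2° lon × 1° lat.
west -76.00, east -74.00.

-76.00, -74.00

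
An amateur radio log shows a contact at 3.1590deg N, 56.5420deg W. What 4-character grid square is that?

Offset from 180°W / 90°S: lon 123.46°, lat 93.16°.
Field: lon ⌊123.46/20⌋ = 6 → G; lat ⌊93.16/10⌋ = 9 → J.
Square: lon ⌊3.46/2⌋ = 1; lat ⌊3.16/1⌋ = 3.

GJ13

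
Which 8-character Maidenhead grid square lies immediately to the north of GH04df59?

Latitude extended square 9; +1 → 10, wraps to 0, carry into subsquare.
Latitude subsquare f = 5; +1 → 6 = g.
The longitude characters are unchanged.

GH04dg50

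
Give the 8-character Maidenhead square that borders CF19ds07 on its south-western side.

Longitude extended square 0; −1 → -1, wraps to 9, carry into subsquare.
Longitude subsquare d = 3; −1 → 2 = c.
Latitude extended square 7; −1 → 6.

CF19cs96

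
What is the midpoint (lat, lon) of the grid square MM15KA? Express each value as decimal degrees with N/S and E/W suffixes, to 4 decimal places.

35.0208° N, 62.8750° E

Field M=12, M=12: +12·20° lon, +12·10° lat → SW at lon 60°, lat 30°.
Square 1, 5: +1·2° lon, +5·1° lat → SW at lon 62°, lat 35°.
Subsquare k=10, a=0: +10·0.0833333° lon, +0·0.0416667° lat → SW at lon 62.8333°, lat 35°.
Cell spans 0.0833333° lon × 0.0416667° lat. Centre is SW corner plus half of each.
latitude 35.0208° N, longitude 62.8750° E.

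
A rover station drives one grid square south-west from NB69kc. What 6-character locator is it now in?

NB69jb

Longitude subsquare k = 10; −1 → 9 = j.
Latitude subsquare c = 2; −1 → 1 = b.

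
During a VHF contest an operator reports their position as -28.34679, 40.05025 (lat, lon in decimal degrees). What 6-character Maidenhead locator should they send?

LG01ap

Shift to the Maidenhead origin (180°W, 90°S): lon 220.0503, lat 61.6532.
Field: 220.0503/20 → 11 → L, 61.6532/10 → 6 → G; chars LG.
Square: 0.0503/2 → 0, 1.6532/1 → 1; chars 01.
Subsquare: 0.0503/0.0833333 → 0 → a, 0.6532/0.0416667 → 15 → p; chars ap.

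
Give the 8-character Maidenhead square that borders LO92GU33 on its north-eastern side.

LO92gu44

Longitude extended square 3; +1 → 4.
Latitude extended square 3; +1 → 4.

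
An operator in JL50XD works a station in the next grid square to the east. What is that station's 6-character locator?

Longitude subsquare x = 23; +1 → 24, wraps to 0 = a, carry into square.
Longitude square 5; +1 → 6.
The latitude characters are unchanged.

JL60ad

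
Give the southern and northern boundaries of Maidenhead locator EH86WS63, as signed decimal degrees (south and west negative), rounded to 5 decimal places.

-13.23750, -13.23333

Field E=4, H=7: +4·20° lon, +7·10° lat → SW at lon -100°, lat -20°.
Square 8, 6: +8·2° lon, +6·1° lat → SW at lon -84°, lat -14°.
Subsquare w=22, s=18: +22·0.0833333° lon, +18·0.0416667° lat → SW at lon -82.1667°, lat -13.25°.
Extended square 6, 3: +6·0.00833333° lon, +3·0.00416667° lat → SW at lon -82.1167°, lat -13.2375°.
Cell spans 0.00833333° lon × 0.00416667° lat.
south -13.23750, north -13.23333.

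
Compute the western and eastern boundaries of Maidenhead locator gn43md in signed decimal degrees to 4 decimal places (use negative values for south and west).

Field G=6, N=13: +6·20° lon, +13·10° lat → SW at lon -60°, lat 40°.
Square 4, 3: +4·2° lon, +3·1° lat → SW at lon -52°, lat 43°.
Subsquare m=12, d=3: +12·0.0833333° lon, +3·0.0416667° lat → SW at lon -51°, lat 43.125°.
Cell spans 0.0833333° lon × 0.0416667° lat.
west -51.0000, east -50.9167.

-51.0000, -50.9167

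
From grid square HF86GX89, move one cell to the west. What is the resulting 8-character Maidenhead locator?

HF86gx79

Longitude extended square 8; −1 → 7.
The latitude characters are unchanged.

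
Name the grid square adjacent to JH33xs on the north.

Latitude subsquare s = 18; +1 → 19 = t.
The longitude characters are unchanged.

JH33xt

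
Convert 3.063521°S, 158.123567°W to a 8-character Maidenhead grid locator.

Shift to the Maidenhead origin (180°W, 90°S): lon 21.87643, lat 86.93648.
Field (20°×10°, letters A–R): 21.87643/20 → 1 → B, 86.93648/10 → 8 → I; chars BI.
Square (2°×1°, digits 0–9): 1.87643/2 → 0, 6.93648/1 → 6; chars 06.
Subsquare (5′×2.5′, letters a–x): 1.87643/0.0833333 → 22 → w, 0.93648/0.0416667 → 22 → w; chars ww.
Extended square (30″×15″, digits 0–9): 0.04310/0.00833333 → 5, 0.01981/0.00416667 → 4; chars 54.

BI06ww54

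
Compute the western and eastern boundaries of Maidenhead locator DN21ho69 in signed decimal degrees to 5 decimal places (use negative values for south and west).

Field D=3, N=13: +3·20° lon, +13·10° lat → SW at lon -120°, lat 40°.
Square 2, 1: +2·2° lon, +1·1° lat → SW at lon -116°, lat 41°.
Subsquare h=7, o=14: +7·0.0833333° lon, +14·0.0416667° lat → SW at lon -115.417°, lat 41.5833°.
Extended square 6, 9: +6·0.00833333° lon, +9·0.00416667° lat → SW at lon -115.367°, lat 41.6208°.
Cell spans 0.00833333° lon × 0.00416667° lat.
west -115.36667, east -115.35833.

-115.36667, -115.35833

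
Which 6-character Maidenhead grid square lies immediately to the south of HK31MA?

HK30mx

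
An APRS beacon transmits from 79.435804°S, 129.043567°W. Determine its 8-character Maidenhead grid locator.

Add 180° to longitude and 90° to latitude: 50.95643, 10.56420.
Field: lon ⌊50.95643/20⌋ = 2 → C; lat ⌊10.56420/10⌋ = 1 → B.
Square: lon ⌊10.95643/2⌋ = 5; lat ⌊0.56420/1⌋ = 0.
Subsquare: lon ⌊0.95643/0.0833333⌋ = 11 → l; lat ⌊0.56420/0.0416667⌋ = 13 → n.
Extended square: lon ⌊0.03977/0.00833333⌋ = 4; lat ⌊0.02253/0.00416667⌋ = 5.

CB50ln45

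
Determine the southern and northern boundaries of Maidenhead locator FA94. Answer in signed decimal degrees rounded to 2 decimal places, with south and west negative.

Field F=5, A=0: +5·20° lon, +0·10° lat → SW at lon -80°, lat -90°.
Square 9, 4: +9·2° lon, +4·1° lat → SW at lon -62°, lat -86°.
Cell spans 2° lon × 1° lat.
south -86.00, north -85.00.

-86.00, -85.00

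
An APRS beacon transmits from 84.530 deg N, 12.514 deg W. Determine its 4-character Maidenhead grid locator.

Offset from 180°W / 90°S: lon 167.49°, lat 174.53°.
Field: lon ⌊167.49/20⌋ = 8 → I; lat ⌊174.53/10⌋ = 17 → R.
Square: lon ⌊7.49/2⌋ = 3; lat ⌊4.53/1⌋ = 4.

IR34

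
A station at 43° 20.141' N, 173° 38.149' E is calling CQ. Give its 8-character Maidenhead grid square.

Add 180° to longitude and 90° to latitude: 353.63582, 133.33568.
Field: 353.63582/20 → 17 → R, 133.33568/10 → 13 → N; chars RN.
Square: 13.63582/2 → 6, 3.33568/1 → 3; chars 63.
Subsquare: 1.63582/0.0833333 → 19 → t, 0.33568/0.0416667 → 8 → i; chars ti.
Extended square: 0.05248/0.00833333 → 6, 0.00235/0.00416667 → 0; chars 60.

RN63ti60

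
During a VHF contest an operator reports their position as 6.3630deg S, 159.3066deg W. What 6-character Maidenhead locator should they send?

Add 180° to longitude and 90° to latitude: 20.6934, 83.6370.
Field (20°×10°, letters A–R): 20.6934/20 → 1 → B, 83.6370/10 → 8 → I; chars BI.
Square (2°×1°, digits 0–9): 0.6934/2 → 0, 3.6370/1 → 3; chars 03.
Subsquare (5′×2.5′, letters a–x): 0.6934/0.0833333 → 8 → i, 0.6370/0.0416667 → 15 → p; chars ip.

BI03ip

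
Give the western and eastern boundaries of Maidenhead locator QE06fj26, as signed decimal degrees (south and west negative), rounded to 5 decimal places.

Field Q=16, E=4: +16·20° lon, +4·10° lat → SW at lon 140°, lat -50°.
Square 0, 6: +0·2° lon, +6·1° lat → SW at lon 140°, lat -44°.
Subsquare f=5, j=9: +5·0.0833333° lon, +9·0.0416667° lat → SW at lon 140.417°, lat -43.625°.
Extended square 2, 6: +2·0.00833333° lon, +6·0.00416667° lat → SW at lon 140.433°, lat -43.6°.
Cell spans 0.00833333° lon × 0.00416667° lat.
west 140.43333, east 140.44167.

140.43333, 140.44167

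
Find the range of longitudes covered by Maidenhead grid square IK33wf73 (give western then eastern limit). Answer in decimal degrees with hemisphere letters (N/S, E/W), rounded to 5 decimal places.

12.10833° W, 12.10000° W

Field I=8, K=10: +8·20° lon, +10·10° lat → SW at lon -20°, lat 10°.
Square 3, 3: +3·2° lon, +3·1° lat → SW at lon -14°, lat 13°.
Subsquare w=22, f=5: +22·0.0833333° lon, +5·0.0416667° lat → SW at lon -12.1667°, lat 13.2083°.
Extended square 7, 3: +7·0.00833333° lon, +3·0.00416667° lat → SW at lon -12.1083°, lat 13.2208°.
Cell spans 0.00833333° lon × 0.00416667° lat.
west 12.10833° W, east 12.10000° W.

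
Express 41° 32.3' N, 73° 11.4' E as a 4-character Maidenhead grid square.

MN61

Add 180° to longitude and 90° to latitude: 253.19, 131.54.
Field (20°×10°, letters A–R): 253.19/20 → 12 → M, 131.54/10 → 13 → N; chars MN.
Square (2°×1°, digits 0–9): 13.19/2 → 6, 1.54/1 → 1; chars 61.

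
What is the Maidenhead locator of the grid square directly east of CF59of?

Longitude subsquare o = 14; +1 → 15 = p.
The latitude characters are unchanged.

CF59pf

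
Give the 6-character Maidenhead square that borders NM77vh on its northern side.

NM77vi

Latitude subsquare h = 7; +1 → 8 = i.
The longitude characters are unchanged.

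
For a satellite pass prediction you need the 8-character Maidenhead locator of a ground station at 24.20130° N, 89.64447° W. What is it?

EL54ee28

Offset from 180°W / 90°S: lon 90.35553°, lat 114.20130°.
Field: lon ⌊90.35553/20⌋ = 4 → E; lat ⌊114.20130/10⌋ = 11 → L.
Square: lon ⌊10.35553/2⌋ = 5; lat ⌊4.20130/1⌋ = 4.
Subsquare: lon ⌊0.35553/0.0833333⌋ = 4 → e; lat ⌊0.20130/0.0416667⌋ = 4 → e.
Extended square: lon ⌊0.02220/0.00833333⌋ = 2; lat ⌊0.03463/0.00416667⌋ = 8.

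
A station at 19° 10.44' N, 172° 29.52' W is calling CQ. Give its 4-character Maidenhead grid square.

Shift to the Maidenhead origin (180°W, 90°S): lon 7.51, lat 109.17.
Field (20°×10°, letters A–R): 7.51/20 → 0 → A, 109.17/10 → 10 → K; chars AK.
Square (2°×1°, digits 0–9): 7.51/2 → 3, 9.17/1 → 9; chars 39.

AK39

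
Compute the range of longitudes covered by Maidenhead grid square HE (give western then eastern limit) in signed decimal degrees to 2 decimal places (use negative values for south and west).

-40.00, -20.00

Field H=7, E=4: +7·20° lon, +4·10° lat → SW at lon -40°, lat -50°.
Cell spans 20° lon × 10° lat.
west -40.00, east -20.00.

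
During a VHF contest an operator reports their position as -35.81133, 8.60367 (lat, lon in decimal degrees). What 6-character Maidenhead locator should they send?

JF44he

Add 180° to longitude and 90° to latitude: 188.6037, 54.1887.
Field: 188.6037/20 → 9 → J, 54.1887/10 → 5 → F; chars JF.
Square: 8.6037/2 → 4, 4.1887/1 → 4; chars 44.
Subsquare: 0.6037/0.0833333 → 7 → h, 0.1887/0.0416667 → 4 → e; chars he.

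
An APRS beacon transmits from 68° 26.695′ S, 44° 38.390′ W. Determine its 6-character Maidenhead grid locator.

GC71qn

Shift to the Maidenhead origin (180°W, 90°S): lon 135.3602, lat 21.5551.
Field: lon ⌊135.3602/20⌋ = 6 → G; lat ⌊21.5551/10⌋ = 2 → C.
Square: lon ⌊15.3602/2⌋ = 7; lat ⌊1.5551/1⌋ = 1.
Subsquare: lon ⌊1.3602/0.0833333⌋ = 16 → q; lat ⌊0.5551/0.0416667⌋ = 13 → n.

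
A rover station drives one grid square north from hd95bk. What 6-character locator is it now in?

HD95bl

Latitude subsquare k = 10; +1 → 11 = l.
The longitude characters are unchanged.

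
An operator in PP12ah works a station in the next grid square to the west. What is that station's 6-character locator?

PP02xh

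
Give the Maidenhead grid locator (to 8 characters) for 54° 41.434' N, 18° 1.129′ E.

JO94aq25

Add 180° to longitude and 90° to latitude: 198.01882, 144.69057.
Field: lon ⌊198.01882/20⌋ = 9 → J; lat ⌊144.69057/10⌋ = 14 → O.
Square: lon ⌊18.01882/2⌋ = 9; lat ⌊4.69057/1⌋ = 4.
Subsquare: lon ⌊0.01882/0.0833333⌋ = 0 → a; lat ⌊0.69057/0.0416667⌋ = 16 → q.
Extended square: lon ⌊0.01882/0.00833333⌋ = 2; lat ⌊0.02390/0.00416667⌋ = 5.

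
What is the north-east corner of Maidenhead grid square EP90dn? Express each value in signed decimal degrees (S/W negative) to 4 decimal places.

60.5833, -81.6667

Field E=4, P=15: +4·20° lon, +15·10° lat → SW at lon -100°, lat 60°.
Square 9, 0: +9·2° lon, +0·1° lat → SW at lon -82°, lat 60°.
Subsquare d=3, n=13: +3·0.0833333° lon, +13·0.0416667° lat → SW at lon -81.75°, lat 60.5417°.
Cell spans 0.0833333° lon × 0.0416667° lat. NE corner is SW corner plus one full cell.
latitude 60.5833, longitude -81.6667.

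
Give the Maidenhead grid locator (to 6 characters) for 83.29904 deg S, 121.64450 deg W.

CA96eq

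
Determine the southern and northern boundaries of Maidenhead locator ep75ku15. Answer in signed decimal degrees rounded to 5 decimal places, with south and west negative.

Field E=4, P=15: +4·20° lon, +15·10° lat → SW at lon -100°, lat 60°.
Square 7, 5: +7·2° lon, +5·1° lat → SW at lon -86°, lat 65°.
Subsquare k=10, u=20: +10·0.0833333° lon, +20·0.0416667° lat → SW at lon -85.1667°, lat 65.8333°.
Extended square 1, 5: +1·0.00833333° lon, +5·0.00416667° lat → SW at lon -85.1583°, lat 65.8542°.
Cell spans 0.00833333° lon × 0.00416667° lat.
south 65.85417, north 65.85833.

65.85417, 65.85833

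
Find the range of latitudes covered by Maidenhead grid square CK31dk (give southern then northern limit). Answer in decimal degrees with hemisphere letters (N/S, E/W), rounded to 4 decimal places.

11.4167° N, 11.4583° N

Field C=2, K=10: +2·20° lon, +10·10° lat → SW at lon -140°, lat 10°.
Square 3, 1: +3·2° lon, +1·1° lat → SW at lon -134°, lat 11°.
Subsquare d=3, k=10: +3·0.0833333° lon, +10·0.0416667° lat → SW at lon -133.75°, lat 11.4167°.
Cell spans 0.0833333° lon × 0.0416667° lat.
south 11.4167° N, north 11.4583° N.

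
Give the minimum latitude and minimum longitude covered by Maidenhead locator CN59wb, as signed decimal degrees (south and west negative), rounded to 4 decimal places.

49.0417, -128.1667

Field C=2, N=13: +2·20° lon, +13·10° lat → SW at lon -140°, lat 40°.
Square 5, 9: +5·2° lon, +9·1° lat → SW at lon -130°, lat 49°.
Subsquare w=22, b=1: +22·0.0833333° lon, +1·0.0416667° lat → SW at lon -128.167°, lat 49.0417°.
latitude 49.0417, longitude -128.1667.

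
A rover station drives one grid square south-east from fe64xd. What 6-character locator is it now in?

Longitude subsquare x = 23; +1 → 24, wraps to 0 = a, carry into square.
Longitude square 6; +1 → 7.
Latitude subsquare d = 3; −1 → 2 = c.

FE74ac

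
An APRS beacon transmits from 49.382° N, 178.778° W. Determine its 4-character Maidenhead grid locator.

AN09

Shift to the Maidenhead origin (180°W, 90°S): lon 1.22, lat 139.38.
Field: 1.22/20 → 0 → A, 139.38/10 → 13 → N; chars AN.
Square: 1.22/2 → 0, 9.38/1 → 9; chars 09.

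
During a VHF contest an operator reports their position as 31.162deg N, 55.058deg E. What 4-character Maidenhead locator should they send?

LM71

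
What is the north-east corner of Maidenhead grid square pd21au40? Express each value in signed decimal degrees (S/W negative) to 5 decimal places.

Field P=15, D=3: +15·20° lon, +3·10° lat → SW at lon 120°, lat -60°.
Square 2, 1: +2·2° lon, +1·1° lat → SW at lon 124°, lat -59°.
Subsquare a=0, u=20: +0·0.0833333° lon, +20·0.0416667° lat → SW at lon 124°, lat -58.1667°.
Extended square 4, 0: +4·0.00833333° lon, +0·0.00416667° lat → SW at lon 124.033°, lat -58.1667°.
Cell spans 0.00833333° lon × 0.00416667° lat. NE corner is SW corner plus one full cell.
latitude -58.16250, longitude 124.04167.

-58.16250, 124.04167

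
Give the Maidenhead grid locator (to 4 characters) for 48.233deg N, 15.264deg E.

JN78

Add 180° to longitude and 90° to latitude: 195.26, 138.23.
Field: lon ⌊195.26/20⌋ = 9 → J; lat ⌊138.23/10⌋ = 13 → N.
Square: lon ⌊15.26/2⌋ = 7; lat ⌊8.23/1⌋ = 8.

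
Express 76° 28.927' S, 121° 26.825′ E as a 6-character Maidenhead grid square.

Add 180° to longitude and 90° to latitude: 301.4471, 13.5179.
Field: 301.4471/20 → 15 → P, 13.5179/10 → 1 → B; chars PB.
Square: 1.4471/2 → 0, 3.5179/1 → 3; chars 03.
Subsquare: 1.4471/0.0833333 → 17 → r, 0.5179/0.0416667 → 12 → m; chars rm.

PB03rm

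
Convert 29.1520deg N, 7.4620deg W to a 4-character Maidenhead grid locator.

Offset from 180°W / 90°S: lon 172.54°, lat 119.15°.
Field: lon ⌊172.54/20⌋ = 8 → I; lat ⌊119.15/10⌋ = 11 → L.
Square: lon ⌊12.54/2⌋ = 6; lat ⌊9.15/1⌋ = 9.

IL69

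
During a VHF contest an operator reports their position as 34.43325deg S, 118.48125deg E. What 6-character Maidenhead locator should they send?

Shift to the Maidenhead origin (180°W, 90°S): lon 298.4812, lat 55.5667.
Field: lon ⌊298.4812/20⌋ = 14 → O; lat ⌊55.5667/10⌋ = 5 → F.
Square: lon ⌊18.4812/2⌋ = 9; lat ⌊5.5667/1⌋ = 5.
Subsquare: lon ⌊0.4812/0.0833333⌋ = 5 → f; lat ⌊0.5667/0.0416667⌋ = 13 → n.

OF95fn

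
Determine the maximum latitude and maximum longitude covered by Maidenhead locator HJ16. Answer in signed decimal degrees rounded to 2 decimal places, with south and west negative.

7.00, -36.00

Field H=7, J=9: +7·20° lon, +9·10° lat → SW at lon -40°, lat 0°.
Square 1, 6: +1·2° lon, +6·1° lat → SW at lon -38°, lat 6°.
Cell spans 2° lon × 1° lat. NE corner is SW corner plus one full cell.
latitude 7.00, longitude -36.00.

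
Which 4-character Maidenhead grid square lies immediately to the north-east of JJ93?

KJ04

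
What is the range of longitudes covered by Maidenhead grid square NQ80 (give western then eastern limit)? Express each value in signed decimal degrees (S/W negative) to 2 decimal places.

96.00, 98.00

Field N=13, Q=16: +13·20° lon, +16·10° lat → SW at lon 80°, lat 70°.
Square 8, 0: +8·2° lon, +0·1° lat → SW at lon 96°, lat 70°.
Cell spans 2° lon × 1° lat.
west 96.00, east 98.00.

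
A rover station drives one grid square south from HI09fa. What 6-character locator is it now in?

Latitude subsquare a = 0; −1 → -1, wraps to 23 = x, carry into square.
Latitude square 9; −1 → 8.
The longitude characters are unchanged.

HI08fx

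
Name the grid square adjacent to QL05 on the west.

Longitude square 0; −1 → -1, wraps to 9, carry into field.
Longitude field Q = 16; −1 → 15 = P.
The latitude characters are unchanged.

PL95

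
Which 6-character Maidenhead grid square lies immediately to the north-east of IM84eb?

Longitude subsquare e = 4; +1 → 5 = f.
Latitude subsquare b = 1; +1 → 2 = c.

IM84fc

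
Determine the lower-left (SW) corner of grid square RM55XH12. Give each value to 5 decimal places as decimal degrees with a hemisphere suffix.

35.30000° N, 171.92500° E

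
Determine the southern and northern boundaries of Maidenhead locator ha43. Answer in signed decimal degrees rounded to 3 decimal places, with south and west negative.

Field H=7, A=0: +7·20° lon, +0·10° lat → SW at lon -40°, lat -90°.
Square 4, 3: +4·2° lon, +3·1° lat → SW at lon -32°, lat -87°.
Cell spans 2° lon × 1° lat.
south -87.000, north -86.000.

-87.000, -86.000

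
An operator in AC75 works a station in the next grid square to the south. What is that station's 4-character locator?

AC74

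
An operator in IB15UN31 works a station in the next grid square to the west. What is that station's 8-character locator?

IB15un21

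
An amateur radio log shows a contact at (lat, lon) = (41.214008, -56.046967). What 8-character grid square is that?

GN11xf41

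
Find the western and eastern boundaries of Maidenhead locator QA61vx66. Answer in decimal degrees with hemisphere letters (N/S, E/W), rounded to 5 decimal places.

Field Q=16, A=0: +16·20° lon, +0·10° lat → SW at lon 140°, lat -90°.
Square 6, 1: +6·2° lon, +1·1° lat → SW at lon 152°, lat -89°.
Subsquare v=21, x=23: +21·0.0833333° lon, +23·0.0416667° lat → SW at lon 153.75°, lat -88.0417°.
Extended square 6, 6: +6·0.00833333° lon, +6·0.00416667° lat → SW at lon 153.8°, lat -88.0167°.
Cell spans 0.00833333° lon × 0.00416667° lat.
west 153.80000° E, east 153.80833° E.

153.80000° E, 153.80833° E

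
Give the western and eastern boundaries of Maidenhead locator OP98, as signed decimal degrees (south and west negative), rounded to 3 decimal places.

118.000, 120.000

Field O=14, P=15: +14·20° lon, +15·10° lat → SW at lon 100°, lat 60°.
Square 9, 8: +9·2° lon, +8·1° lat → SW at lon 118°, lat 68°.
Cell spans 2° lon × 1° lat.
west 118.000, east 120.000.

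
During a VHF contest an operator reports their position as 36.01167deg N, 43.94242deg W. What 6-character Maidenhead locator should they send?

GM86aa

Add 180° to longitude and 90° to latitude: 136.0576, 126.0117.
Field: lon ⌊136.0576/20⌋ = 6 → G; lat ⌊126.0117/10⌋ = 12 → M.
Square: lon ⌊16.0576/2⌋ = 8; lat ⌊6.0117/1⌋ = 6.
Subsquare: lon ⌊0.0576/0.0833333⌋ = 0 → a; lat ⌊0.0117/0.0416667⌋ = 0 → a.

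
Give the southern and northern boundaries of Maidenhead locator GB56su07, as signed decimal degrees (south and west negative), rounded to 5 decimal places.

-73.13750, -73.13333

Field G=6, B=1: +6·20° lon, +1·10° lat → SW at lon -60°, lat -80°.
Square 5, 6: +5·2° lon, +6·1° lat → SW at lon -50°, lat -74°.
Subsquare s=18, u=20: +18·0.0833333° lon, +20·0.0416667° lat → SW at lon -48.5°, lat -73.1667°.
Extended square 0, 7: +0·0.00833333° lon, +7·0.00416667° lat → SW at lon -48.5°, lat -73.1375°.
Cell spans 0.00833333° lon × 0.00416667° lat.
south -73.13750, north -73.13333.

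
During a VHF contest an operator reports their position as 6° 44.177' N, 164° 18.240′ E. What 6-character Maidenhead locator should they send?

Offset from 180°W / 90°S: lon 344.3040°, lat 96.7363°.
Field: lon ⌊344.3040/20⌋ = 17 → R; lat ⌊96.7363/10⌋ = 9 → J.
Square: lon ⌊4.3040/2⌋ = 2; lat ⌊6.7363/1⌋ = 6.
Subsquare: lon ⌊0.3040/0.0833333⌋ = 3 → d; lat ⌊0.7363/0.0416667⌋ = 17 → r.

RJ26dr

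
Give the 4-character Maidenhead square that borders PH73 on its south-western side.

PH62

Longitude square 7; −1 → 6.
Latitude square 3; −1 → 2.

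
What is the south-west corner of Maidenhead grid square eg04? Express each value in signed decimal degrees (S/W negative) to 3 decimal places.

-26.000, -100.000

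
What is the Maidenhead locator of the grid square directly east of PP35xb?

Longitude subsquare x = 23; +1 → 24, wraps to 0 = a, carry into square.
Longitude square 3; +1 → 4.
The latitude characters are unchanged.

PP45ab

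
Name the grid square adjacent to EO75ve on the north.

Latitude subsquare e = 4; +1 → 5 = f.
The longitude characters are unchanged.

EO75vf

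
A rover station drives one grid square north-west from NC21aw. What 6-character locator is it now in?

Longitude subsquare a = 0; −1 → -1, wraps to 23 = x, carry into square.
Longitude square 2; −1 → 1.
Latitude subsquare w = 22; +1 → 23 = x.

NC11xx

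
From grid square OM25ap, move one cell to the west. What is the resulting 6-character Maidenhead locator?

Longitude subsquare a = 0; −1 → -1, wraps to 23 = x, carry into square.
Longitude square 2; −1 → 1.
The latitude characters are unchanged.

OM15xp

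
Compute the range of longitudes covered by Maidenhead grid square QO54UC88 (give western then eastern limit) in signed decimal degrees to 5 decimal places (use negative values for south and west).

151.73333, 151.74167

Field Q=16, O=14: +16·20° lon, +14·10° lat → SW at lon 140°, lat 50°.
Square 5, 4: +5·2° lon, +4·1° lat → SW at lon 150°, lat 54°.
Subsquare u=20, c=2: +20·0.0833333° lon, +2·0.0416667° lat → SW at lon 151.667°, lat 54.0833°.
Extended square 8, 8: +8·0.00833333° lon, +8·0.00416667° lat → SW at lon 151.733°, lat 54.1167°.
Cell spans 0.00833333° lon × 0.00416667° lat.
west 151.73333, east 151.74167.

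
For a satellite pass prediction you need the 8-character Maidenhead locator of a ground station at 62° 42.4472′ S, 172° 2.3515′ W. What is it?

AC37xh50

Shift to the Maidenhead origin (180°W, 90°S): lon 7.96081, lat 27.29255.
Field: lon ⌊7.96081/20⌋ = 0 → A; lat ⌊27.29255/10⌋ = 2 → C.
Square: lon ⌊7.96081/2⌋ = 3; lat ⌊7.29255/1⌋ = 7.
Subsquare: lon ⌊1.96081/0.0833333⌋ = 23 → x; lat ⌊0.29255/0.0416667⌋ = 7 → h.
Extended square: lon ⌊0.04414/0.00833333⌋ = 5; lat ⌊0.00088/0.00416667⌋ = 0.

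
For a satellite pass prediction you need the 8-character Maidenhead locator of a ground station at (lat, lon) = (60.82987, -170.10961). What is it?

AP40wt69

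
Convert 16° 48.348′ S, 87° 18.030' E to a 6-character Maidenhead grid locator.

NH33pe

Add 180° to longitude and 90° to latitude: 267.3005, 73.1942.
Field: 267.3005/20 → 13 → N, 73.1942/10 → 7 → H; chars NH.
Square: 7.3005/2 → 3, 3.1942/1 → 3; chars 33.
Subsquare: 1.3005/0.0833333 → 15 → p, 0.1942/0.0416667 → 4 → e; chars pe.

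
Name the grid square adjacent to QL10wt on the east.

QL10xt

Longitude subsquare w = 22; +1 → 23 = x.
The latitude characters are unchanged.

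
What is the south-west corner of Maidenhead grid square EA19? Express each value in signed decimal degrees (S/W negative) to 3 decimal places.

Field E=4, A=0: +4·20° lon, +0·10° lat → SW at lon -100°, lat -90°.
Square 1, 9: +1·2° lon, +9·1° lat → SW at lon -98°, lat -81°.
latitude -81.000, longitude -98.000.

-81.000, -98.000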